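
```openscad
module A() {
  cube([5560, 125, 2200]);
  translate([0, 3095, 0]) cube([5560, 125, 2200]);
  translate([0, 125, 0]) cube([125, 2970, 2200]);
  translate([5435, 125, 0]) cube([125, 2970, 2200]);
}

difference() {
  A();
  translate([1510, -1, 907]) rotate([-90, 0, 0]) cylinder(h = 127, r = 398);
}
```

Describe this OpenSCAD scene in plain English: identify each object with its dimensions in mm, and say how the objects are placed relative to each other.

A is the wall frame of a small rectangular building: four walls, each 2200 mm tall and 125 mm thick, enclosing a footprint 5560 mm (x) by 3220 mm (y) outside-to-outside, with no floor or roof. The front and back walls (the −y and +y sides) span the full width; the two side walls fit between them.

The house frame has a circular hole of radius 398 mm through its front wall, centred at (x = 1510, z = 907).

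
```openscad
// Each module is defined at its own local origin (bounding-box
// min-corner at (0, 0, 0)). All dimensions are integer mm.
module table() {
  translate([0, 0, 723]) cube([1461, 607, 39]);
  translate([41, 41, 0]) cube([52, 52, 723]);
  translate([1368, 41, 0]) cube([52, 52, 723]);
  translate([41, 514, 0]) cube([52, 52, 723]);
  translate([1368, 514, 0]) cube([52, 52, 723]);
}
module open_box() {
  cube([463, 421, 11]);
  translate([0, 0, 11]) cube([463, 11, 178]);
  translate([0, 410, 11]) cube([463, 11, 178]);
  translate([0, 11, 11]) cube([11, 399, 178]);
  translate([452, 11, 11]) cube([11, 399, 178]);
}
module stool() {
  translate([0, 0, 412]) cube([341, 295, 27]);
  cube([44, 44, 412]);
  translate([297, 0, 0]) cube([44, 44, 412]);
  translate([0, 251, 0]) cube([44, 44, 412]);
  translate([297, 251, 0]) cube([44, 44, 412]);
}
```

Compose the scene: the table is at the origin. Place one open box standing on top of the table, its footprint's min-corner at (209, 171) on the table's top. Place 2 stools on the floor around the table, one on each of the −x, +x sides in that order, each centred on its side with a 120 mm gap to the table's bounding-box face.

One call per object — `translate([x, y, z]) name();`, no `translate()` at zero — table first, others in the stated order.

table();
translate([209, 171, 762]) open_box();
translate([-461, 156, 0]) stool();
translate([1581, 156, 0]) stool();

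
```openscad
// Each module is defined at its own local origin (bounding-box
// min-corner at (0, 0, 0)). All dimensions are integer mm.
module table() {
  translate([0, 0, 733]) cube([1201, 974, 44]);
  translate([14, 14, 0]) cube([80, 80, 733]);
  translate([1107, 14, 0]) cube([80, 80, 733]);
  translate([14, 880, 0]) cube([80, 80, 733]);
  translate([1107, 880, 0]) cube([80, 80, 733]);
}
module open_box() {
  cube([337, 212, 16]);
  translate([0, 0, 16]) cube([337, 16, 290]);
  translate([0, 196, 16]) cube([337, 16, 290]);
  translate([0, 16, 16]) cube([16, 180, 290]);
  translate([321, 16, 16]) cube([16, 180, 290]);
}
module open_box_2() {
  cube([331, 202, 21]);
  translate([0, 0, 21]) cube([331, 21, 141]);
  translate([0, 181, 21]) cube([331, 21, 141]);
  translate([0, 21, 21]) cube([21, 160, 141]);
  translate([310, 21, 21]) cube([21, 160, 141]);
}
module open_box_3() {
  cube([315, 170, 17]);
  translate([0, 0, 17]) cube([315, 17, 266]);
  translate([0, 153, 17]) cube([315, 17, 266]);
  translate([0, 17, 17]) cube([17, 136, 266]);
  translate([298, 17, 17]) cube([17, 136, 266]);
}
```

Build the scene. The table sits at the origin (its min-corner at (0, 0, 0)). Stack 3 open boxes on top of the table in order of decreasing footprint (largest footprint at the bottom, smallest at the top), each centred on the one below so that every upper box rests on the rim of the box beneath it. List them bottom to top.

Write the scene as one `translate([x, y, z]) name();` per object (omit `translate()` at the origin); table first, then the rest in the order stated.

table();
translate([432, 381, 777]) open_box();
translate([435, 386, 1083]) open_box_2();
translate([443, 402, 1245]) open_box_3();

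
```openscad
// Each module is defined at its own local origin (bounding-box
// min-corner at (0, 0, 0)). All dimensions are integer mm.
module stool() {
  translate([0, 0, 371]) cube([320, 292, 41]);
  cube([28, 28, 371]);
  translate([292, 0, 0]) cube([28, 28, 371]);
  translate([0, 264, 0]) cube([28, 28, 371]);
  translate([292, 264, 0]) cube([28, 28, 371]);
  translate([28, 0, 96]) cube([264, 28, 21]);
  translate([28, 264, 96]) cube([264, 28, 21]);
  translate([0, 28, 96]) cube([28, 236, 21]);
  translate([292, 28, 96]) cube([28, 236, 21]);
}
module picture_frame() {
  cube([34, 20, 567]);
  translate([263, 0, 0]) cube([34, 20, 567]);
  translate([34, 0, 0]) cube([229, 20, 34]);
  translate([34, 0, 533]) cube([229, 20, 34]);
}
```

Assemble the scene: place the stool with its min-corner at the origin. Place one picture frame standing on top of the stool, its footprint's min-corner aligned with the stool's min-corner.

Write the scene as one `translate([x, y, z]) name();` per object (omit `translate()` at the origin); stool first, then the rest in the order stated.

stool();
translate([0, 0, 412]) picture_frame();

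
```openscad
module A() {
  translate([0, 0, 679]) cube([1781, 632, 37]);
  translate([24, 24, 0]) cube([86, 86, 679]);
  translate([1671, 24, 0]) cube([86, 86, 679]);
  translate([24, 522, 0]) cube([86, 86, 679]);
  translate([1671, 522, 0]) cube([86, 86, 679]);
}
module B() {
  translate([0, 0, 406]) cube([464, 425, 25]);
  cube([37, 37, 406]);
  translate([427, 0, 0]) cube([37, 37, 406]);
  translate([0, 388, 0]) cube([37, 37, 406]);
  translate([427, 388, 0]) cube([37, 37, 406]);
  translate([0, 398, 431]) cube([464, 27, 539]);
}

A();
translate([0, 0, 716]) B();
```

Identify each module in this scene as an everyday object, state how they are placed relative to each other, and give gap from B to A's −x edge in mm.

A is a table. B is a chair. The chair is on top of the table. The gap from the chair to the table's −x edge is 0 mm.

The chair's min-x is at 0; the table's min-x is 0; gap = 0 mm.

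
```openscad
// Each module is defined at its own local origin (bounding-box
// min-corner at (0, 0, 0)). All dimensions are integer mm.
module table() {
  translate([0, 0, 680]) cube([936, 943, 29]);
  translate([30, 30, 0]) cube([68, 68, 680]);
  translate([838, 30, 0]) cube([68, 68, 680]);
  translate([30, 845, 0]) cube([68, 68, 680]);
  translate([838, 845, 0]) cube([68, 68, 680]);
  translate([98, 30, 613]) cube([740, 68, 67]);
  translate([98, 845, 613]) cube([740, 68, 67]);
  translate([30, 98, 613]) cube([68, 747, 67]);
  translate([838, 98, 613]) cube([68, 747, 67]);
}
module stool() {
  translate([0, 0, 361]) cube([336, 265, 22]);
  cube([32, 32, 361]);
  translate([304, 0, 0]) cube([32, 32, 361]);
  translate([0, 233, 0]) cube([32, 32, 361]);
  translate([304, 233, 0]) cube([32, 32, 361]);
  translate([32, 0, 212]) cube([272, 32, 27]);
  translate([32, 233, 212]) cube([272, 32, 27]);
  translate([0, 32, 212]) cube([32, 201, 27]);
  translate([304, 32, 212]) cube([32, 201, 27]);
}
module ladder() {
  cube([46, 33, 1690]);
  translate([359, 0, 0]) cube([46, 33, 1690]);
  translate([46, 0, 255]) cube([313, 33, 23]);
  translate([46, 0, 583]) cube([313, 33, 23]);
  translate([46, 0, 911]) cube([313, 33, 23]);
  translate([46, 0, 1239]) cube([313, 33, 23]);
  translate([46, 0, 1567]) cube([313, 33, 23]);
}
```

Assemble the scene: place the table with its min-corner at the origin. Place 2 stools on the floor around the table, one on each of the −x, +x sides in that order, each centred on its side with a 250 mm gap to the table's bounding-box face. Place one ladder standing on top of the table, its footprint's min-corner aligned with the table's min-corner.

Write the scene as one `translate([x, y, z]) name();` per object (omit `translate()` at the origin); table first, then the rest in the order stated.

table();
translate([-586, 339, 0]) stool();
translate([1186, 339, 0]) stool();
translate([0, 0, 709]) ladder();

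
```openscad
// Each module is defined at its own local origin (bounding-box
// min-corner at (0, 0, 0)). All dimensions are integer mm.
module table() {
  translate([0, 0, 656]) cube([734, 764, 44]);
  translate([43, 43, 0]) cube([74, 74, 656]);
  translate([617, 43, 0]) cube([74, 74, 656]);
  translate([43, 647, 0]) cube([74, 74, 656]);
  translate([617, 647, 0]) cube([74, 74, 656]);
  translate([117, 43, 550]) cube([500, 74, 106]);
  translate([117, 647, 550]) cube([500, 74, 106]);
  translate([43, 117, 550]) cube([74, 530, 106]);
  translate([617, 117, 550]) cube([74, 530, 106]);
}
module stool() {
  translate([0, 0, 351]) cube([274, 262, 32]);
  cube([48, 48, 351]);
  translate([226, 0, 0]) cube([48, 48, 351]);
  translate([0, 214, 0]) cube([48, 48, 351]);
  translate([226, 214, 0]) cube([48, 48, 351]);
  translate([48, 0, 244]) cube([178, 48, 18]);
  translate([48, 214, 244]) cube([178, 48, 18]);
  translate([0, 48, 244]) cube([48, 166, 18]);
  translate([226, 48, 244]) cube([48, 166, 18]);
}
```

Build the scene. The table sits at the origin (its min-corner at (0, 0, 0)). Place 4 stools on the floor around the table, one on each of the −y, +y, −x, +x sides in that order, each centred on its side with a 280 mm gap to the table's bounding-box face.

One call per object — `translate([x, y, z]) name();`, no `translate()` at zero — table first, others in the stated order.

table();
translate([230, -542, 0]) stool();
translate([230, 1044, 0]) stool();
translate([-554, 251, 0]) stool();
translate([1014, 251, 0]) stool();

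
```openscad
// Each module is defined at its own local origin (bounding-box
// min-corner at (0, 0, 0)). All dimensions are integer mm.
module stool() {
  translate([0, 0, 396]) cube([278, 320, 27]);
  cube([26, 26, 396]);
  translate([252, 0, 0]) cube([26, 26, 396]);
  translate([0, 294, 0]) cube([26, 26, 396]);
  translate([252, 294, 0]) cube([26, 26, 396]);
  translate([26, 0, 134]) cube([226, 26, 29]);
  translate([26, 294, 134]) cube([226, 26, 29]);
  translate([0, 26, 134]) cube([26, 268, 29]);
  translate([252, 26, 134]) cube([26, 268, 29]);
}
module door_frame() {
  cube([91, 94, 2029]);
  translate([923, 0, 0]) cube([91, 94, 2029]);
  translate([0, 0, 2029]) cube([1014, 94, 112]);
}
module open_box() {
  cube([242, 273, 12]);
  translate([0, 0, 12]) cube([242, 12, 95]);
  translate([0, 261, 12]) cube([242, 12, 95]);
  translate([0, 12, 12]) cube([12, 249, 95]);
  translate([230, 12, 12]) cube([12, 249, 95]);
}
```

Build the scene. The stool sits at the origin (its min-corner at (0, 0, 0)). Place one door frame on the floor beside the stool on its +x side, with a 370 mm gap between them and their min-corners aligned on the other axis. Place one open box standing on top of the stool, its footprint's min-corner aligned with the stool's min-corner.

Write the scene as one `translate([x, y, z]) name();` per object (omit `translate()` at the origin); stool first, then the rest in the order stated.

stool();
translate([648, 0, 0]) door_frame();
translate([0, 0, 423]) open_box();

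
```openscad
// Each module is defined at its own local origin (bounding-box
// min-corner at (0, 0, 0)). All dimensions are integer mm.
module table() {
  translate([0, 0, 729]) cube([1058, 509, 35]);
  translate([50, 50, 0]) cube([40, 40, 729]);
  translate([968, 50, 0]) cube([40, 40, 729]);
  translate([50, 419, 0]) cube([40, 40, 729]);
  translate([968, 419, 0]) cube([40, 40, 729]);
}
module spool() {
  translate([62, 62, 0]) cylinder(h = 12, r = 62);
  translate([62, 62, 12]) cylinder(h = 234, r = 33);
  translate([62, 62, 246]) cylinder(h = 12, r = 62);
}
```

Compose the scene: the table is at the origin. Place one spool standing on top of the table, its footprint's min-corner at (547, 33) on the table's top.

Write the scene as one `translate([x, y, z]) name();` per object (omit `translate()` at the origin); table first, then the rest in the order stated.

table();
translate([547, 33, 764]) spool();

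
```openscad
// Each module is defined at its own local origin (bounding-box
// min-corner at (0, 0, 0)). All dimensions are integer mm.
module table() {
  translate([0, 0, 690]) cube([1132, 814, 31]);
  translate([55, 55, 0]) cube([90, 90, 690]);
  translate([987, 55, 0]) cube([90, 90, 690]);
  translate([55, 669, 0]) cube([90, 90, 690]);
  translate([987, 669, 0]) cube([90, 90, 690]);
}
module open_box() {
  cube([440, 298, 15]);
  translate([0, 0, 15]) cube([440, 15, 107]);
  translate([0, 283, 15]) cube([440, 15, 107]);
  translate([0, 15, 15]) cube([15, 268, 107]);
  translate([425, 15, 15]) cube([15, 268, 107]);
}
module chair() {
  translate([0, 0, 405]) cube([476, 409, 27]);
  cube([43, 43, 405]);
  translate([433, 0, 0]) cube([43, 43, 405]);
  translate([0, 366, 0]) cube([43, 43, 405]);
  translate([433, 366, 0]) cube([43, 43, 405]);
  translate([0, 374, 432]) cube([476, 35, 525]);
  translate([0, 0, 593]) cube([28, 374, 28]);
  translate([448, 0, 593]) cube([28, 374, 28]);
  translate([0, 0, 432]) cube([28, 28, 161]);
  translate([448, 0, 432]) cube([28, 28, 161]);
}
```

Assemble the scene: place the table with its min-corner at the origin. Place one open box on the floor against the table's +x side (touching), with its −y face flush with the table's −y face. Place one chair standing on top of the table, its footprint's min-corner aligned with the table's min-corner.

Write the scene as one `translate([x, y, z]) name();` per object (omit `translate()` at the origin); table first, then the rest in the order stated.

table();
translate([1132, 0, 0]) open_box();
translate([0, 0, 721]) chair();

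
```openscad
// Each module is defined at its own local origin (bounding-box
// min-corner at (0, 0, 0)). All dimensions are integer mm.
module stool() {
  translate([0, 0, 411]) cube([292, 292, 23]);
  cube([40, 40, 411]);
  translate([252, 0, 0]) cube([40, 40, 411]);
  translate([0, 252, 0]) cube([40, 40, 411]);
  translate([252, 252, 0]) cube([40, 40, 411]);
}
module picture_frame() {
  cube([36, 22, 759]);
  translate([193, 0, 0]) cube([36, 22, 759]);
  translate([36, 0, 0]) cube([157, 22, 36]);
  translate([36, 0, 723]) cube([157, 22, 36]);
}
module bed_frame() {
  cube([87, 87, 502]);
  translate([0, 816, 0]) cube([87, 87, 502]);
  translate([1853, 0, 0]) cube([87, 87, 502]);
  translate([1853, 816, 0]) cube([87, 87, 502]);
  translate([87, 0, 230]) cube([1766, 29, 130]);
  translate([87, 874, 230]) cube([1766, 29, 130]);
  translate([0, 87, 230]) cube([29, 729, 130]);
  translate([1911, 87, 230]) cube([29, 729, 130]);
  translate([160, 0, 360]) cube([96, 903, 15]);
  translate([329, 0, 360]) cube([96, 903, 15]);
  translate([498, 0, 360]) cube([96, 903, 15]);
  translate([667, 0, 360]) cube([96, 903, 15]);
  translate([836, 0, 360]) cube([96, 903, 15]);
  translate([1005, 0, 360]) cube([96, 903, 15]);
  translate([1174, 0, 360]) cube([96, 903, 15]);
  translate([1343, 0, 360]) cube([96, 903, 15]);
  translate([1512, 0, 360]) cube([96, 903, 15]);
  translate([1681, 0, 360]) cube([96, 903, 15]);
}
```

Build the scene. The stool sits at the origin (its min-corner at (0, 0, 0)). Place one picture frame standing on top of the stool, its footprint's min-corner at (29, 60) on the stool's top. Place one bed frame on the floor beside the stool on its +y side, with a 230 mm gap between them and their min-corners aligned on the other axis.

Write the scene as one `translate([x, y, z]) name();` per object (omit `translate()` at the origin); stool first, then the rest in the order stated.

stool();
translate([29, 60, 434]) picture_frame();
translate([0, 522, 0]) bed_frame();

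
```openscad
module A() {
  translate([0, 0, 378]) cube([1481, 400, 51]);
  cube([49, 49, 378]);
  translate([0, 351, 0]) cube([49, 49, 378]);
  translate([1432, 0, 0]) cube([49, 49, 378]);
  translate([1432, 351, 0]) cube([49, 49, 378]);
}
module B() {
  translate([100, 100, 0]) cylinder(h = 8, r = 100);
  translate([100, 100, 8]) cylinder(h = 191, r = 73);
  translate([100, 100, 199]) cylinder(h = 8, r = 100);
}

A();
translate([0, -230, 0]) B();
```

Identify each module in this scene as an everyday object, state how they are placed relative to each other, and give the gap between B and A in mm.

A is a bench. B is a spool. The spool is on the floor beside the bench on its −y side. The gap between the spool and the bench is 30 mm.

The spool's nearest face is 30 mm from the bench's −y face.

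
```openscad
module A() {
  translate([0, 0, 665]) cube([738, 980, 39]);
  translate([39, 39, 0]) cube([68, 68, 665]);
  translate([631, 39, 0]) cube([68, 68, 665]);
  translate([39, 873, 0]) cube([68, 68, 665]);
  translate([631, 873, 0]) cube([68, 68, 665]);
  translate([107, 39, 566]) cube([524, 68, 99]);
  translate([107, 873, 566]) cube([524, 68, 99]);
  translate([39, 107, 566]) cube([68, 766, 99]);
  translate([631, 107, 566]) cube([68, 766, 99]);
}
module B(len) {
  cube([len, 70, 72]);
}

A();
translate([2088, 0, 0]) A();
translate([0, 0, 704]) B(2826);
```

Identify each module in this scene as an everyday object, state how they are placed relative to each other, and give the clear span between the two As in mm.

Second table starts at x = 2088; first ends at x = 738; clear span = 2088 − 738 = 1350 mm.

A is a table. B is a beam. A beam spans the tops of two tables. The clear span between the two tables is 1350 mm.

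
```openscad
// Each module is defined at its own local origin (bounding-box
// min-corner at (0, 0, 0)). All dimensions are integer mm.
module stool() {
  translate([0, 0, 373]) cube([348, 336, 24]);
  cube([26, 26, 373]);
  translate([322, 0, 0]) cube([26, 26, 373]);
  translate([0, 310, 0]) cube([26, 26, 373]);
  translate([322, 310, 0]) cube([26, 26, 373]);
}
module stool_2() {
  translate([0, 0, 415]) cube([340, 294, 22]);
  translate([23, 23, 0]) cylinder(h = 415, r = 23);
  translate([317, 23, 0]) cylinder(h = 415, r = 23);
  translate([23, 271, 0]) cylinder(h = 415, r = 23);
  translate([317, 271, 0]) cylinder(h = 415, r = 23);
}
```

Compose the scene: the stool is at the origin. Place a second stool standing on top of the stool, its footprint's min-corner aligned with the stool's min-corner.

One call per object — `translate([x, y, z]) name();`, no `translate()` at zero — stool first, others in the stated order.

stool();
translate([0, 0, 397]) stool_2();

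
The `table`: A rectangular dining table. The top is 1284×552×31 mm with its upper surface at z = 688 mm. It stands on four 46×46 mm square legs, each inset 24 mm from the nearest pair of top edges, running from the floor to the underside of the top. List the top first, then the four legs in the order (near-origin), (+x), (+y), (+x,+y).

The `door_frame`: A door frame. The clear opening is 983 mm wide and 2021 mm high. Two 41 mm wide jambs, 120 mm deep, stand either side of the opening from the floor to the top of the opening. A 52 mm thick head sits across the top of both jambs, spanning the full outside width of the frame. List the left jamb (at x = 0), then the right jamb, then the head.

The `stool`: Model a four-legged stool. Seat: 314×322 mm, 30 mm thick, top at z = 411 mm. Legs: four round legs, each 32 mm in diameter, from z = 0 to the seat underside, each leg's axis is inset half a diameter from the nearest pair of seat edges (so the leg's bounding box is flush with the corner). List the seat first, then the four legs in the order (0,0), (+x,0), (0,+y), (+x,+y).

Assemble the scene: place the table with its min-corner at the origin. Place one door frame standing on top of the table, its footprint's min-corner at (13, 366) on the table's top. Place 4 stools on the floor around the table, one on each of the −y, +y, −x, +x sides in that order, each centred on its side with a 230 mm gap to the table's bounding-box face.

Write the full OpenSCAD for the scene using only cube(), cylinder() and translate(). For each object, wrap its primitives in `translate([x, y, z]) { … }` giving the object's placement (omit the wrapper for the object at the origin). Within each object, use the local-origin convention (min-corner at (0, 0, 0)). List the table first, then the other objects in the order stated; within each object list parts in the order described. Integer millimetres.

translate([0, 0, 657]) cube([1284, 552, 31]);
translate([24, 24, 0]) cube([46, 46, 657]);
translate([1214, 24, 0]) cube([46, 46, 657]);
translate([24, 482, 0]) cube([46, 46, 657]);
translate([1214, 482, 0]) cube([46, 46, 657]);
translate([13, 366, 688]) {
  cube([41, 120, 2021]);
  translate([1024, 0, 0]) cube([41, 120, 2021]);
  translate([0, 0, 2021]) cube([1065, 120, 52]);
}
translate([485, -552, 0]) {
  translate([0, 0, 381]) cube([314, 322, 30]);
  translate([16, 16, 0]) cylinder(h = 381, r = 16);
  translate([298, 16, 0]) cylinder(h = 381, r = 16);
  translate([16, 306, 0]) cylinder(h = 381, r = 16);
  translate([298, 306, 0]) cylinder(h = 381, r = 16);
}
translate([485, 782, 0]) {
  translate([0, 0, 381]) cube([314, 322, 30]);
  translate([16, 16, 0]) cylinder(h = 381, r = 16);
  translate([298, 16, 0]) cylinder(h = 381, r = 16);
  translate([16, 306, 0]) cylinder(h = 381, r = 16);
  translate([298, 306, 0]) cylinder(h = 381, r = 16);
}
translate([-544, 115, 0]) {
  translate([0, 0, 381]) cube([314, 322, 30]);
  translate([16, 16, 0]) cylinder(h = 381, r = 16);
  translate([298, 16, 0]) cylinder(h = 381, r = 16);
  translate([16, 306, 0]) cylinder(h = 381, r = 16);
  translate([298, 306, 0]) cylinder(h = 381, r = 16);
}
translate([1514, 115, 0]) {
  translate([0, 0, 381]) cube([314, 322, 30]);
  translate([16, 16, 0]) cylinder(h = 381, r = 16);
  translate([298, 16, 0]) cylinder(h = 381, r = 16);
  translate([16, 306, 0]) cylinder(h = 381, r = 16);
  translate([298, 306, 0]) cylinder(h = 381, r = 16);
}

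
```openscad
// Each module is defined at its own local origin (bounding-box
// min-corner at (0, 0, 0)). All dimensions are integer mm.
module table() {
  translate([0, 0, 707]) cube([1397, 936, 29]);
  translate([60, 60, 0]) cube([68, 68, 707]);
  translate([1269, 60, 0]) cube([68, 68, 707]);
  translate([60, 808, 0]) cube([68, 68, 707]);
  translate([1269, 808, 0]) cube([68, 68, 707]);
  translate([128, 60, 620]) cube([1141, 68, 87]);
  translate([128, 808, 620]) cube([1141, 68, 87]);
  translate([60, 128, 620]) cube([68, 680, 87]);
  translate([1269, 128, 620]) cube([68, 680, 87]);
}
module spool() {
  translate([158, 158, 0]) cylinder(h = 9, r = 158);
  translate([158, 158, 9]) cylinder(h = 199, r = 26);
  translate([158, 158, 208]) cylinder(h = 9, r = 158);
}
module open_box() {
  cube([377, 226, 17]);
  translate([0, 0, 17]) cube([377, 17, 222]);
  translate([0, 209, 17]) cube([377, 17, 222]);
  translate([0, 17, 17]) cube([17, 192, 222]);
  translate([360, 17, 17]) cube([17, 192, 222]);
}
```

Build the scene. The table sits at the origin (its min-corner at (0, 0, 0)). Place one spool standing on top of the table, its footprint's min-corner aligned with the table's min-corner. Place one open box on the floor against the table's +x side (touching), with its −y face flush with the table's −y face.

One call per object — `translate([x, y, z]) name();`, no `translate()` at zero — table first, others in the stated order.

table();
translate([0, 0, 736]) spool();
translate([1397, 0, 0]) open_box();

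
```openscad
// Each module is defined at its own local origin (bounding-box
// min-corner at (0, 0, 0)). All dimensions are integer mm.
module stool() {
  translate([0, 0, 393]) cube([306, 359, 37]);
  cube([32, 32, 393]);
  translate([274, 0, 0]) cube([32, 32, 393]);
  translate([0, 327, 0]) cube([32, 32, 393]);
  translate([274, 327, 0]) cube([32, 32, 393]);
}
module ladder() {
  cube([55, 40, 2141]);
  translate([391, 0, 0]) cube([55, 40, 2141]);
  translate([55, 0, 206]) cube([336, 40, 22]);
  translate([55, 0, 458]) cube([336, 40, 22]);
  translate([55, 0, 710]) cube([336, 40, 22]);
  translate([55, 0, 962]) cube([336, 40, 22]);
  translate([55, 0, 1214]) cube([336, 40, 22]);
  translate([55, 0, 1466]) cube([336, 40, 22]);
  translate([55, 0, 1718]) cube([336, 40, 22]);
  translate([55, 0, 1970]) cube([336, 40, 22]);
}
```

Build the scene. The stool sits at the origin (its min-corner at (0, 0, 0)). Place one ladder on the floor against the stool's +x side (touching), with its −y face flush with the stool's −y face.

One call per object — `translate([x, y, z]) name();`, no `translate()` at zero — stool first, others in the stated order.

stool();
translate([306, 0, 0]) ladder();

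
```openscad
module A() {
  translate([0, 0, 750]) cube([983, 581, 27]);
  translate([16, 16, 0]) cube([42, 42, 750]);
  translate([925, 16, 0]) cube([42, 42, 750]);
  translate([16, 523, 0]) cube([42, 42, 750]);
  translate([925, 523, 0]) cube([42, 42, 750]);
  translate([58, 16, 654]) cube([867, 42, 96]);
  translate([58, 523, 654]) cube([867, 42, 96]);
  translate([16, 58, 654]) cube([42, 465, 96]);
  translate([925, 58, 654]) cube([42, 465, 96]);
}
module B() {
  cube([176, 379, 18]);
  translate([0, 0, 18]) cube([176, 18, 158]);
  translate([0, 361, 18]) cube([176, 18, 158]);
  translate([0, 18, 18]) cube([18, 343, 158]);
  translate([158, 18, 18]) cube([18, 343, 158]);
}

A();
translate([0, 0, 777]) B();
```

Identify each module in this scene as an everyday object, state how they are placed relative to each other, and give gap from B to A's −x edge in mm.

A is a table. B is an open box. The open box is on top of the table. The gap from the open box to the table's −x edge is 0 mm.

The open box's min-x is at 0; the table's min-x is 0; gap = 0 mm.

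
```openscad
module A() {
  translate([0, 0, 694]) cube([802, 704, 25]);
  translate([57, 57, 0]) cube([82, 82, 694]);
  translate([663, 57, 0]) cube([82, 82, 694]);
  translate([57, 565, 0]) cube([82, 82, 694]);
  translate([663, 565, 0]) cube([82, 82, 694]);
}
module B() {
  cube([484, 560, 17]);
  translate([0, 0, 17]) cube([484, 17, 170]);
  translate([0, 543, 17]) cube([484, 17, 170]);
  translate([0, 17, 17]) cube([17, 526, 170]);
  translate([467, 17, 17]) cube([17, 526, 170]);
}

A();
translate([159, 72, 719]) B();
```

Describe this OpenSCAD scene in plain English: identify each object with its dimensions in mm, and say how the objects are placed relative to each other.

A is a rectangular dining table. The top is 802×704×25 mm with its upper surface at z = 719 mm. It stands on four 82×82 mm square legs, each inset 57 mm from the nearest pair of top edges, running from the floor to the underside of the top.

B is an open-topped rectangular box: outside dimensions 484×560×187 mm, with a uniform wall and base thickness of 17 mm. The base is a full 484×560 slab on the floor; four walls sit on top of the base. The front and back walls (the −y and +y sides) span the full width; the two side walls fit between them.

The open box is on top of the table, centred.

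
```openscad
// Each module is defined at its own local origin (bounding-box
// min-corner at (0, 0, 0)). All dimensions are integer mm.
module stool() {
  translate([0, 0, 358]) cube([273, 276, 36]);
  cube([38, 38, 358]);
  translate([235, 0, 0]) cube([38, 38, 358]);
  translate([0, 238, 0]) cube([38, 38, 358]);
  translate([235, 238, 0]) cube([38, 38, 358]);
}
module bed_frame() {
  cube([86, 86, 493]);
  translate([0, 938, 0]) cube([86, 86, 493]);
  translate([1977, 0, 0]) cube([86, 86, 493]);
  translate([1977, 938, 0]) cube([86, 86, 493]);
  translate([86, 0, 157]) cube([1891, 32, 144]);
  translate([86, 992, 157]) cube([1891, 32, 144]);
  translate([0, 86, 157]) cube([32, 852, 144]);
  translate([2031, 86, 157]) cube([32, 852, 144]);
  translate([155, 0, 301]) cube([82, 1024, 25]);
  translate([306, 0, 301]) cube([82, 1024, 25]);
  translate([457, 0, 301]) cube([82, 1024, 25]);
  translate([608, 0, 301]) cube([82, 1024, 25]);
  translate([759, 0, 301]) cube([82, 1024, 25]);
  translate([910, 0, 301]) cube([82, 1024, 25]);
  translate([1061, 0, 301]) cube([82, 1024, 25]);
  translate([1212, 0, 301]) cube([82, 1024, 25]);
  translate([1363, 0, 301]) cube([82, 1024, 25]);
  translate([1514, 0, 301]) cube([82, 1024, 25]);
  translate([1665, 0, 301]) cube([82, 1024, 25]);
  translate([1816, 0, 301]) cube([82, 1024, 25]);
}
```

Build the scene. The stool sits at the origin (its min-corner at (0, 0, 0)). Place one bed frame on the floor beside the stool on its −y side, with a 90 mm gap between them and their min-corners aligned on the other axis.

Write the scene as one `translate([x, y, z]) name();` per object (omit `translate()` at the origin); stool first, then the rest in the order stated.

stool();
translate([0, -1114, 0]) bed_frame();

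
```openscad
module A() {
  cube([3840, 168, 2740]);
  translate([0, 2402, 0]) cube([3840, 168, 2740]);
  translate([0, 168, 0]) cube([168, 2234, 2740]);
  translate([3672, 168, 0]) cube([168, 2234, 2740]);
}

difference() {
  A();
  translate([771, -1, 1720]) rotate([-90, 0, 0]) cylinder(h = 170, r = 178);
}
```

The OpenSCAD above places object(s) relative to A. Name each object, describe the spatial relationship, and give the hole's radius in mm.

The subtracted cylinder has r = 178 mm.

A is a house frame. The house frame has a circular hole through its front wall. The hole's radius is 178 mm.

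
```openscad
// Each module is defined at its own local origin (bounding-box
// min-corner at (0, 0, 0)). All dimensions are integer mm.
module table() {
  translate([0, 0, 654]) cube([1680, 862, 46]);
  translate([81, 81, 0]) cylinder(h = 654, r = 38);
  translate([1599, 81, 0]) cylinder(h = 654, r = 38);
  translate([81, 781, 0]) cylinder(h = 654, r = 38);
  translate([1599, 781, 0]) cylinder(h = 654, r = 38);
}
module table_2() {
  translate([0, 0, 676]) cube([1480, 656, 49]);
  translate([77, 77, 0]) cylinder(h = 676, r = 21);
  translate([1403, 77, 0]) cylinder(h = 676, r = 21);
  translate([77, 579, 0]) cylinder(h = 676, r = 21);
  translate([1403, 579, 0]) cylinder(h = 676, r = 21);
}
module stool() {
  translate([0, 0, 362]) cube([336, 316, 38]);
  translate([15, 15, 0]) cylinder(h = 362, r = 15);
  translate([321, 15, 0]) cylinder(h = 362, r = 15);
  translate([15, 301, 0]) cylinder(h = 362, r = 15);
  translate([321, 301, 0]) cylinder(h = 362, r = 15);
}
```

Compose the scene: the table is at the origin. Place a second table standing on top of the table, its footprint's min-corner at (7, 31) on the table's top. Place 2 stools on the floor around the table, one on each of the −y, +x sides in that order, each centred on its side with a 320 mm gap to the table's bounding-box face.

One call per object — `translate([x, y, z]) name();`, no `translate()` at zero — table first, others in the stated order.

table();
translate([7, 31, 700]) table_2();
translate([672, -636, 0]) stool();
translate([2000, 273, 0]) stool();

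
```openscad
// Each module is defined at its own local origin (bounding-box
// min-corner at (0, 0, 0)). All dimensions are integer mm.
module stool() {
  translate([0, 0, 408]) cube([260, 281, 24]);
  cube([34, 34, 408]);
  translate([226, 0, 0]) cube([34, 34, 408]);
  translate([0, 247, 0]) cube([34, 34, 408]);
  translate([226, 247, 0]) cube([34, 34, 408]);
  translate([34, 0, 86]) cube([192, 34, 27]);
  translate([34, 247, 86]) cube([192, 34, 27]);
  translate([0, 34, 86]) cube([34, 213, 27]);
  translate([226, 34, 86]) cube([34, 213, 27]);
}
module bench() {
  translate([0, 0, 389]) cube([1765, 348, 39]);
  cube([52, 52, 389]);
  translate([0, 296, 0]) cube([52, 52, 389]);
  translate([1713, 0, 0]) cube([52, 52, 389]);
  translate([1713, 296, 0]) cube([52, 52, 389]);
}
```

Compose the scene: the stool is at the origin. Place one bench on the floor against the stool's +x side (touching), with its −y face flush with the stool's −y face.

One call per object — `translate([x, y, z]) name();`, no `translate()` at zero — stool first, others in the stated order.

stool();
translate([260, 0, 0]) bench();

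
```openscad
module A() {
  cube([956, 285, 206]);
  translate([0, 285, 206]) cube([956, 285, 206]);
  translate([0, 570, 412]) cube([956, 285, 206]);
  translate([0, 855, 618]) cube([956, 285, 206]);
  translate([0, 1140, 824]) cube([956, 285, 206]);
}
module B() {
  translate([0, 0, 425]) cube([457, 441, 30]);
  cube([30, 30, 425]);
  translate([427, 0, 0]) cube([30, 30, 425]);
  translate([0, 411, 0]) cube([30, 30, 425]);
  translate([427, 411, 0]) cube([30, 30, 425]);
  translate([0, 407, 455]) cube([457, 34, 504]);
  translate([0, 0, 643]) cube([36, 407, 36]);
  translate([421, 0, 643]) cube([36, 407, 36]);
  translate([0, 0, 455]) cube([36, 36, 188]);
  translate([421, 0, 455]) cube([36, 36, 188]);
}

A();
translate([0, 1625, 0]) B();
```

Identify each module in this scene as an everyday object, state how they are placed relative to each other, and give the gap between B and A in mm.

The chair's nearest face is 200 mm from the staircase's +y face.

A is a staircase. B is a chair. The chair is on the floor beside the staircase on its +y side. The gap between the chair and the staircase is 200 mm.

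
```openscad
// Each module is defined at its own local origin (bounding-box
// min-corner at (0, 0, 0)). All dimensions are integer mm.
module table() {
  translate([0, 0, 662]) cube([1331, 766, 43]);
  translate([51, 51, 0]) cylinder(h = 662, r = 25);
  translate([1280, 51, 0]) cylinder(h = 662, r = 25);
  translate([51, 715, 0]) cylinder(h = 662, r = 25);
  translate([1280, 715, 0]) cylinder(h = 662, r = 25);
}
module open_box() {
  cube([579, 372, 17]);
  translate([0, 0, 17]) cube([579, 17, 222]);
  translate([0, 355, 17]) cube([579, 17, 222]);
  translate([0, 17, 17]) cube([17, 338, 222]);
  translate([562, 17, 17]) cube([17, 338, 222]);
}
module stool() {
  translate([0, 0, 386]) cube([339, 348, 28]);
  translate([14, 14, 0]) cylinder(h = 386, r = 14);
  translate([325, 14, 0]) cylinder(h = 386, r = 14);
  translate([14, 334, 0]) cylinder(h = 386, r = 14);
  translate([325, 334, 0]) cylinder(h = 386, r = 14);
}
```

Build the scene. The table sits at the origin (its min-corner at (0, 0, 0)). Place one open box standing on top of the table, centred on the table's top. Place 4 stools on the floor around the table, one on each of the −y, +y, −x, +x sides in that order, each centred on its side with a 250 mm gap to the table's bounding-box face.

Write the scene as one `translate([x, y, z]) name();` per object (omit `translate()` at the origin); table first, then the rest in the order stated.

table();
translate([376, 197, 705]) open_box();
translate([496, -598, 0]) stool();
translate([496, 1016, 0]) stool();
translate([-589, 209, 0]) stool();
translate([1581, 209, 0]) stool();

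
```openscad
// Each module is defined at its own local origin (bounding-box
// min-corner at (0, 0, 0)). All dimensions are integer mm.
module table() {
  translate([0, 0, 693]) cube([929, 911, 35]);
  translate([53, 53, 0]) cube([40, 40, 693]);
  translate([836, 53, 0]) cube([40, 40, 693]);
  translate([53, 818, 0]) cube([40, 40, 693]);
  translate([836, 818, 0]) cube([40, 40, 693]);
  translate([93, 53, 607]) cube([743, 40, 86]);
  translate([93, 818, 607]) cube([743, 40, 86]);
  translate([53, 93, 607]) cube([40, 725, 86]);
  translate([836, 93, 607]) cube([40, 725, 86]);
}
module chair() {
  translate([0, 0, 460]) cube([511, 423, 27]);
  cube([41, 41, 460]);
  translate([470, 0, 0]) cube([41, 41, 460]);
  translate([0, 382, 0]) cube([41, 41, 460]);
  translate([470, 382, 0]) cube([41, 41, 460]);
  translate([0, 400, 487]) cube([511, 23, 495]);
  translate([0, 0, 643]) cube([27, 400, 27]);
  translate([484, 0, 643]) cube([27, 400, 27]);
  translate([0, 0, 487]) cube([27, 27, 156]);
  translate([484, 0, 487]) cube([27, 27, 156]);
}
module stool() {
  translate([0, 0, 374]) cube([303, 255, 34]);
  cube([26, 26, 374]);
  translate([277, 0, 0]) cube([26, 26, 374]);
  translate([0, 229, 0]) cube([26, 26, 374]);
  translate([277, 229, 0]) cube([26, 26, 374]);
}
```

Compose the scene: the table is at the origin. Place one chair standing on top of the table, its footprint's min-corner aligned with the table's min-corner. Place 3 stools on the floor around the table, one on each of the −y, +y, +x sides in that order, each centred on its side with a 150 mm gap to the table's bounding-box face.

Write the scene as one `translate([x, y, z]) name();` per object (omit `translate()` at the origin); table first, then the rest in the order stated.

table();
translate([0, 0, 728]) chair();
translate([313, -405, 0]) stool();
translate([313, 1061, 0]) stool();
translate([1079, 328, 0]) stool();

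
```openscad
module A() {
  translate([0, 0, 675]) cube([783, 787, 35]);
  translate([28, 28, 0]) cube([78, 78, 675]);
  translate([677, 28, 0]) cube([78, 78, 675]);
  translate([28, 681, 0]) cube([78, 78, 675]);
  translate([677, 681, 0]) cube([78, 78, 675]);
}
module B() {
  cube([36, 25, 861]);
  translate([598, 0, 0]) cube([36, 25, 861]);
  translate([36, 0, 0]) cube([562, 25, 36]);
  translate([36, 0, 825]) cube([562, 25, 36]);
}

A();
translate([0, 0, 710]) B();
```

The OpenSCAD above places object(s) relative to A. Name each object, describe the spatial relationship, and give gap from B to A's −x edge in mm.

The picture frame's min-x is at 0; the table's min-x is 0; gap = 0 mm.

A is a table. B is a picture frame. The picture frame is on top of the table. The gap from the picture frame to the table's −x edge is 0 mm.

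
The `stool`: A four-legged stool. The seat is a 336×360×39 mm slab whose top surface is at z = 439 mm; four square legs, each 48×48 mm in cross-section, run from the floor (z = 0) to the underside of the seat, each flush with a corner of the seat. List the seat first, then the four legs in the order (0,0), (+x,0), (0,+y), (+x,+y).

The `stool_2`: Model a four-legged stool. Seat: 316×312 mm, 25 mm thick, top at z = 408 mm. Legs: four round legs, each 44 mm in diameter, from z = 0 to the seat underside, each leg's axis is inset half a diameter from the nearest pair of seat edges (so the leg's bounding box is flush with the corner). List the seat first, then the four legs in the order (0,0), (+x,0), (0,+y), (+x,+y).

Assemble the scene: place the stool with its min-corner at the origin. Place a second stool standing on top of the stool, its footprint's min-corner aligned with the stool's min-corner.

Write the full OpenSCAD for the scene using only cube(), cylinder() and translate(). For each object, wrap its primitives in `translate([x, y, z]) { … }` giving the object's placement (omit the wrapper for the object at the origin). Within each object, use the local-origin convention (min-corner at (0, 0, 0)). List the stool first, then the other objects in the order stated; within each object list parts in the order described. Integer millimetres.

translate([0, 0, 400]) cube([336, 360, 39]);
cube([48, 48, 400]);
translate([288, 0, 0]) cube([48, 48, 400]);
translate([0, 312, 0]) cube([48, 48, 400]);
translate([288, 312, 0]) cube([48, 48, 400]);
translate([0, 0, 439]) {
  translate([0, 0, 383]) cube([316, 312, 25]);
  translate([22, 22, 0]) cylinder(h = 383, r = 22);
  translate([294, 22, 0]) cylinder(h = 383, r = 22);
  translate([22, 290, 0]) cylinder(h = 383, r = 22);
  translate([294, 290, 0]) cylinder(h = 383, r = 22);
}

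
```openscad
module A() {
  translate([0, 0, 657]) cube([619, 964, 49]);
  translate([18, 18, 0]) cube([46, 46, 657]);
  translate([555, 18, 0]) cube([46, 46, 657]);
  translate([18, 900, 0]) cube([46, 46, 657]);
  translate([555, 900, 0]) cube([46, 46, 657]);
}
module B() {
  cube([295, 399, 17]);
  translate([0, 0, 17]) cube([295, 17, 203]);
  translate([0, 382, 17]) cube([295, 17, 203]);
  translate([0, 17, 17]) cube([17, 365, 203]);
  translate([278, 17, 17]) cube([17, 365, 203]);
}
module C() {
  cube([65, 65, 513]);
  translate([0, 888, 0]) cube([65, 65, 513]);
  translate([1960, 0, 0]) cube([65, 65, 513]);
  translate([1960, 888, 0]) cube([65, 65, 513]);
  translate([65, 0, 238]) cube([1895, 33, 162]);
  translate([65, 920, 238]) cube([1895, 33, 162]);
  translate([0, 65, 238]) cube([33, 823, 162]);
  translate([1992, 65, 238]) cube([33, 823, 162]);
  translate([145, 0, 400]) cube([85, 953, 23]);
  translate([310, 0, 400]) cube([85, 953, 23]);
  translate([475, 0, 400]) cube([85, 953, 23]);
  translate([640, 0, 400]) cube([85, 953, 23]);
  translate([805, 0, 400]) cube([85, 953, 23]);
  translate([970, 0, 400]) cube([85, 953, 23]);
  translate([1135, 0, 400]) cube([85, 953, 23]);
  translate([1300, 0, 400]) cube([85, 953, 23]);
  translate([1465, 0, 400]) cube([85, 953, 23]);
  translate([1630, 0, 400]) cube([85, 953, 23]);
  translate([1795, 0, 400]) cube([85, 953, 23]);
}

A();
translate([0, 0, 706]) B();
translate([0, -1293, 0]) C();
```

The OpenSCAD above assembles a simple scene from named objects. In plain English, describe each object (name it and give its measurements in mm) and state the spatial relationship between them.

A is a table with a 619×964 mm rectangular top, 49 mm thick, top surface at z = 706 mm, supported by four 46×46 mm square legs, each inset 18 mm from the nearest pair of top edges, running from the floor.

B is an open-topped rectangular box: outside dimensions 295×399×220 mm, with a uniform wall and base thickness of 17 mm. The base is a full 295×399 slab on the floor; four walls sit on top of the base. The front and back walls (the −y and +y sides) span the full width; the two side walls fit between them.

C is a bed frame 2025 mm long (x) by 953 mm wide (y). Four 65×65 mm corner posts, 513 mm tall, at the corners of the footprint. Four rails of 33 mm thickness and 162 mm height run between adjacent posts with their undersides at z = 238 mm, their outer faces flush with the outside of the frame (the two x-running rails run between the posts' inner faces; the two y-running rails run between the posts' inner faces). 11 slats, each 85 mm wide (x) and 23 mm thick, lie across the top of the two x-running rails, running the full 953 mm width of the frame in y; the slats are evenly spaced along x between the inner faces of the end posts with equal gaps (rounded down to the nearest mm) at the −x end and between each pair — any rounding remainder accumulates at the +x end.

The open box is on top of the table. The bed frame is on the floor beside the table on its −y side.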